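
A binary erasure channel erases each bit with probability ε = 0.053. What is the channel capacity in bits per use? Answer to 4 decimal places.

Binary erasure channel: capacity C = 1 − ε.
C = 1 − 0.053 = 0.9470 bits per channel use.

0.9470 bits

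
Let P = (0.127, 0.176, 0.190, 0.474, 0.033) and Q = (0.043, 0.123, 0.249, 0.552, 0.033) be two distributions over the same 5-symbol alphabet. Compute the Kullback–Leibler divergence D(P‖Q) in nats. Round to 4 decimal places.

0.0770 nats

D(P‖Q) = Σ p·ln(p/q).
  0.127·ln(0.127/0.043) = 0.13754
  0.176·ln(0.176/0.123) = 0.06306
  0.190·ln(0.190/0.249) = -0.05138
  0.474·ln(0.474/0.552) = -0.07221
  0.033·ln(0.033/0.033) = 0.00000
D(P‖Q) = 0.0770 nats.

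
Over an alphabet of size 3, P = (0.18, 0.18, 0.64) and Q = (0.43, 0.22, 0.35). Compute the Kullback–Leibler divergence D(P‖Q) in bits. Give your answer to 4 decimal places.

0.2790 bits

D(P‖Q) = Σ p·log₂(p/q).
  0.18·log₂(0.18/0.43) = -0.22614
  0.18·log₂(0.18/0.22) = -0.05211
  0.64·log₂(0.64/0.35) = 0.55726
D(P‖Q) = 0.2790 bits.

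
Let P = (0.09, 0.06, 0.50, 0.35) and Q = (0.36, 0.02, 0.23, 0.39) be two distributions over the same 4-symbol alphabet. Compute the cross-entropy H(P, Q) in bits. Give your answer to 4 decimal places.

2.0069 bits

H(P,Q) = −Σ p·log₂ q.
  −0.09·log₂(0.36) = 0.13265
  −0.06·log₂(0.02) = 0.33863
  −0.50·log₂(0.23) = 1.06015
  −0.35·log₂(0.39) = 0.47546
H(P,Q) = 2.0069 bits.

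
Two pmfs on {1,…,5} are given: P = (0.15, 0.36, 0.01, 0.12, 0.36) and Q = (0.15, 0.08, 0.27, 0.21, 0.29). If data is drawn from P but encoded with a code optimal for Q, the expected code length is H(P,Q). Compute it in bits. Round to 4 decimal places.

H(P,Q) = −Σ p·log₂ q.
  −0.15·log₂(0.15) = 0.41054
  −0.36·log₂(0.08) = 1.31179
  −0.01·log₂(0.27) = 0.01889
  −0.12·log₂(0.21) = 0.27018
  −0.36·log₂(0.29) = 0.64292
H(P,Q) = 2.6543 bits.

2.6543 bits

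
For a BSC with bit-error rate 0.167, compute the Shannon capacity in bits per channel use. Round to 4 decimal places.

0.3492 bits

Binary symmetric channel: C = 1 − h₂(ε) where h₂ is the binary entropy function.
h₂(0.167) = −0.167·log₂0.167 − 0.833·log₂0.833 = 0.6508.
C = 1 − 0.6508 = 0.3492 bits per channel use.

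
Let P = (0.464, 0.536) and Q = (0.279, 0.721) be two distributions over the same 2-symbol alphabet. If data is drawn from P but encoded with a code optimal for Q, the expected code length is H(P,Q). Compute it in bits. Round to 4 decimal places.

1.1075 bits

H(P,Q) = −Σ p·log₂ q.
  −0.464·log₂(0.279) = 0.85453
  −0.536·log₂(0.721) = 0.25295
H(P,Q) = 1.1075 bits.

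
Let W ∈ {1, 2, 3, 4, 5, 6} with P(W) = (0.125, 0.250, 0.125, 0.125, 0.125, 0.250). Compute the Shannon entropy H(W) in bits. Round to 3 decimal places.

H(W) = −Σ p·log₂ p.
  −(0.125)·log₂(0.125) = 0.3750
  −(0.250)·log₂(0.250) = 0.5000
  −(0.125)·log₂(0.125) = 0.3750
  −(0.125)·log₂(0.125) = 0.3750
  −(0.125)·log₂(0.125) = 0.3750
  −(0.250)·log₂(0.250) = 0.5000
Sum: 0.3750 + 0.5000 + 0.3750 + 0.3750 + 0.3750 + 0.5000 = 2.500 bits.

2.500 bits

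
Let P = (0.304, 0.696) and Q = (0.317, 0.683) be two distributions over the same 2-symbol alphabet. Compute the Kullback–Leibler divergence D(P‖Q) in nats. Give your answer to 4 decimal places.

D(P‖Q) = Σ p·ln(p/q).
  0.304·ln(0.304/0.317) = -0.01273
  0.696·ln(0.696/0.683) = 0.01312
D(P‖Q) = 0.0004 nats.

0.0004 nats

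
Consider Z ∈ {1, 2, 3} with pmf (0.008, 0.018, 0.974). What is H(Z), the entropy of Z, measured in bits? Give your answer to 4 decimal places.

H(Z) = −Σ p·log₂ p.
  −(0.008)·log₂(0.008) = 0.05573
  −(0.018)·log₂(0.018) = 0.10433
  −(0.974)·log₂(0.974) = 0.03702
Sum: 0.05573 + 0.10433 + 0.03702 = 0.1971 bits.

0.1971 bits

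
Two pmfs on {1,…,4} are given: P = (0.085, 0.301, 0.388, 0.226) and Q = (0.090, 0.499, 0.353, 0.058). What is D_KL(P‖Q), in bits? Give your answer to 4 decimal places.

0.2699 bits

D(P‖Q) = Σ p·log₂(p/q).
  0.085·log₂(0.085/0.090) = -0.00701
  0.301·log₂(0.301/0.499) = -0.21951
  0.388·log₂(0.388/0.353) = 0.05292
  0.226·log₂(0.226/0.058) = 0.44346
D(P‖Q) = 0.2699 bits.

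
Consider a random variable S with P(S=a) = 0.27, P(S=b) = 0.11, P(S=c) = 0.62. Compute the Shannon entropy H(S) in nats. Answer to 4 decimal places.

0.8927 nats

H(S) = −Σ p·ln p.
  −(0.27)·ln(0.27) = 0.35352
  −(0.11)·ln(0.11) = 0.24280
  −(0.62)·ln(0.62) = 0.29638
Sum: 0.35352 + 0.24280 + 0.29638 = 0.8927 nats.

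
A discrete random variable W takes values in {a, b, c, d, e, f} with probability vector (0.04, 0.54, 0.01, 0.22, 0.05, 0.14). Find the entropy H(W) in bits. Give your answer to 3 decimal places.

1.826 bits

H(W) = −Σ p·log₂ p.
  −(0.04)·log₂(0.04) = 0.1858
  −(0.54)·log₂(0.54) = 0.4800
  −(0.01)·log₂(0.01) = 0.0664
  −(0.22)·log₂(0.22) = 0.4806
  −(0.05)·log₂(0.05) = 0.2161
  −(0.14)·log₂(0.14) = 0.3971
Sum: 0.1858 + 0.4800 + 0.0664 + 0.4806 + 0.2161 + 0.3971 = 1.826 bits.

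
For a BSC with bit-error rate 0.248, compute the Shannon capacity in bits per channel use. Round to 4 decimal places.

Binary symmetric channel: C = 1 − h₂(ε) where h₂ is the binary entropy function.
h₂(0.248) = −0.248·log₂0.248 − 0.752·log₂0.752 = 0.8081.
C = 1 − 0.8081 = 0.1919 bits per channel use.

0.1919 bits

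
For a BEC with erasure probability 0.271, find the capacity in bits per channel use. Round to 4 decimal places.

Binary erasure channel: capacity C = 1 − ε.
C = 1 − 0.271 = 0.7290 bits per channel use.

0.7290 bits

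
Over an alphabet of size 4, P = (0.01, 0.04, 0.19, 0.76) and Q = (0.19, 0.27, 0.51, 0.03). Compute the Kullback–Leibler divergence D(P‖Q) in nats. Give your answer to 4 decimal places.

D(P‖Q) = Σ p·ln(p/q).
  0.01·ln(0.01/0.19) = -0.02944
  0.04·ln(0.04/0.27) = -0.07638
  0.19·ln(0.19/0.51) = -0.18760
  0.76·ln(0.76/0.03) = 2.45641
D(P‖Q) = 2.1630 nats.

2.1630 nats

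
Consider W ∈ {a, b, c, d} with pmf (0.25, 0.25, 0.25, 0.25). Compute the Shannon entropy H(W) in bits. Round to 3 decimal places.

H(W) = −Σ p·log₂ p.
  −(0.25)·log₂(0.25) = 0.5000
  −(0.25)·log₂(0.25) = 0.5000
  −(0.25)·log₂(0.25) = 0.5000
  −(0.25)·log₂(0.25) = 0.5000
Sum: 0.5000 + 0.5000 + 0.5000 + 0.5000 = 2.000 bits.

2.000 bits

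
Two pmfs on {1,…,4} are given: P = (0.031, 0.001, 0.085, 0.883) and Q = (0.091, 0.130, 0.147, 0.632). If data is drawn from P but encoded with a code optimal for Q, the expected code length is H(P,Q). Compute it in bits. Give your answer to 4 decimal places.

0.9298 bits

H(P,Q) = −Σ p·log₂ q.
  −0.031·log₂(0.091) = 0.10720
  −0.001·log₂(0.130) = 0.00294
  −0.085·log₂(0.147) = 0.23512
  −0.883·log₂(0.632) = 0.58455
H(P,Q) = 0.9298 bits.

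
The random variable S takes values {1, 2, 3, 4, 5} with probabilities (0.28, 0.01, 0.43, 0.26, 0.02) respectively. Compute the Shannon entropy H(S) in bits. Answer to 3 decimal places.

H(S) = −Σ p·log₂ p.
  −(0.28)·log₂(0.28) = 0.5142
  −(0.01)·log₂(0.01) = 0.0664
  −(0.43)·log₂(0.43) = 0.5236
  −(0.26)·log₂(0.26) = 0.5053
  −(0.02)·log₂(0.02) = 0.1129
Sum: 0.5142 + 0.0664 + 0.5236 + 0.5053 + 0.1129 = 1.722 bits.

1.722 bits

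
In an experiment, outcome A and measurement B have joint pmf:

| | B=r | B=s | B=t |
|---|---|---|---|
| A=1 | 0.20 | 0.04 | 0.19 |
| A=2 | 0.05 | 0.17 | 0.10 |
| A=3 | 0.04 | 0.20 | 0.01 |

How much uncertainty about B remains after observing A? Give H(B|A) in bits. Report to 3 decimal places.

1.255 bits

Chain rule: H(B|A) = H(A,B) − H(A).
Marginals: p(A) = (0.4300, 0.3200, 0.2500), p(B) = (0.2900, 0.4100, 0.3000).
H(A,B) = 2.8048 bits; H(A) = 1.5496 bits.
H(B|A) = 2.8048 − 1.5496 = 1.255 bits.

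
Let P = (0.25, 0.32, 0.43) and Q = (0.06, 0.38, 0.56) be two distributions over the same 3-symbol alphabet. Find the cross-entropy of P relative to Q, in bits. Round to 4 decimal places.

1.8211 bits

H(P,Q) = −Σ p·log₂ q.
  −0.25·log₂(0.06) = 1.01472
  −0.32·log₂(0.38) = 0.44670
  −0.43·log₂(0.56) = 0.35970
H(P,Q) = 1.8211 bits.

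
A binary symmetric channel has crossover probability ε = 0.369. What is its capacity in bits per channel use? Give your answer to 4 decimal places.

0.0501 bits

Binary symmetric channel: C = 1 − h₂(ε) where h₂ is the binary entropy function.
h₂(0.369) = −0.369·log₂0.369 − 0.631·log₂0.631 = 0.9499.
C = 1 − 0.9499 = 0.0501 bits per channel use.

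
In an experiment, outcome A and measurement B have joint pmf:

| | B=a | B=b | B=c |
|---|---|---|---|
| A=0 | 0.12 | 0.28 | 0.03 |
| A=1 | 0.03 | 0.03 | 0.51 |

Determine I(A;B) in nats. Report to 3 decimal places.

0.394 nats

Marginals: p(A) = (0.4300, 0.5700), p(B) = (0.1500, 0.3100, 0.5400).
I(A;B) = H(A) + H(B) − H(A,B).
H(A) = 0.6833, H(B) = 0.9804, H(A,B) = 1.2699.
I(A;B) = 0.6833 + 0.9804 − 1.2699 = 0.394 nats.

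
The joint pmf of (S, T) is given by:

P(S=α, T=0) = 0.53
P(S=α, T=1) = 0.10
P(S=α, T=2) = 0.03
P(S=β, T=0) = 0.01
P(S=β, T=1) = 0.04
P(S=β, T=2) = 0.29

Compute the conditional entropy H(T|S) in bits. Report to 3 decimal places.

0.815 bits

Marginals: p(S) = (0.6600, 0.3400), p(T) = (0.5400, 0.1400, 0.3200).
H(T|S) = Σ p(S) · H(T|S=·).
  S=α: p=0.6600, H(T|S=α) = 0.8693
  S=β: p=0.3400, H(T|S=β) = 0.7086
Weighted sum = 0.815 bits.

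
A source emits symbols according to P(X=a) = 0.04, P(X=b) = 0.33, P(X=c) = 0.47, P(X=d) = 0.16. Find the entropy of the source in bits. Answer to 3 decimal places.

1.649 bits

H(X) = −Σ p·log₂ p.
  −(0.04)·log₂(0.04) = 0.1858
  −(0.33)·log₂(0.33) = 0.5278
  −(0.47)·log₂(0.47) = 0.5120
  −(0.16)·log₂(0.16) = 0.4230
Sum: 0.1858 + 0.5278 + 0.5120 + 0.4230 = 1.649 bits.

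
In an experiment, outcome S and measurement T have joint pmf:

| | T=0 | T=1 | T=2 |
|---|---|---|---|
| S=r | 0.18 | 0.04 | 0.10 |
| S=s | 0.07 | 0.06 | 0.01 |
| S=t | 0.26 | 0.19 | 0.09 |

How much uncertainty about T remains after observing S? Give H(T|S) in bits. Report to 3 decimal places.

1.412 bits

Chain rule: H(T|S) = H(S,T) − H(S).
Marginals: p(S) = (0.3200, 0.1400, 0.5400), p(T) = (0.5100, 0.2900, 0.2000).
H(S,T) = 2.8150 bits; H(S) = 1.4032 bits.
H(T|S) = 2.8150 − 1.4032 = 1.412 bits.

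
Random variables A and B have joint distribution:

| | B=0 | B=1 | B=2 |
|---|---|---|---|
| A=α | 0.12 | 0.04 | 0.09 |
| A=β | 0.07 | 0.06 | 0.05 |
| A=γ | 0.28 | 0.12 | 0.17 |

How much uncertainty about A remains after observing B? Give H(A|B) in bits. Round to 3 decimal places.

Marginals: p(A) = (0.2500, 0.1800, 0.5700), p(B) = (0.4700, 0.2200, 0.3100).
H(A|B) = Σ p(B) · H(A|B=·).
  B=0: p=0.4700, H(A|B=0) = 1.3572
  B=1: p=0.2200, H(A|B=1) = 1.4354
  B=2: p=0.3100, H(A|B=2) = 1.4179
Weighted sum = 1.393 bits.

1.393 bits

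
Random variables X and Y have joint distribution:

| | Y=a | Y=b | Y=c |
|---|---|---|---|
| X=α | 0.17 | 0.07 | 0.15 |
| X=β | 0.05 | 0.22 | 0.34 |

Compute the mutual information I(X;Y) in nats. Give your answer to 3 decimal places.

Marginals: p(X) = (0.3900, 0.6100), p(Y) = (0.2200, 0.2900, 0.4900).
I(X;Y) = Σ p(x,y)·ln[p(x,y)/(p(x)p(y))].
  (α,a): 0.17·ln(1.9814) = 0.1162
  (α,b): 0.07·ln(0.6189) = -0.0336
  (α,c): 0.15·ln(0.7849) = -0.0363
  (β,a): 0.05·ln(0.3726) = -0.0494
  (β,b): 0.22·ln(1.2436) = 0.0480
  (β,c): 0.34·ln(1.1375) = 0.0438
Sum = 0.089 nats.

0.089 nats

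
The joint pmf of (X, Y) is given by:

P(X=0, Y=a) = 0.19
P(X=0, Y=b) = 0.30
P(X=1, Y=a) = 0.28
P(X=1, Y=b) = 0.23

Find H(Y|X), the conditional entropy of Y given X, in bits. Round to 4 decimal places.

Chain rule: H(Y|X) = H(X,Y) − H(X).
Marginals: p(X) = (0.4900, 0.5100), p(Y) = (0.4700, 0.5300).
H(X,Y) = 1.9782 bits; H(X) = 0.9997 bits.
H(Y|X) = 1.9782 − 0.9997 = 0.9785 bits.

0.9785 bits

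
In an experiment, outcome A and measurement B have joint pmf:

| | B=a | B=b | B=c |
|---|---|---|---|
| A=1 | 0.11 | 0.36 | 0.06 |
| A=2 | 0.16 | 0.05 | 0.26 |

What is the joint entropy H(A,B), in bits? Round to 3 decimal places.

H(A,B) = −Σ p(x,y)·log₂ p(x,y) over all 6 cells.
  cell (1,a): −0.11·log₂0.11 = 0.3503
  cell (1,b): −0.36·log₂0.36 = 0.5306
  cell (1,c): −0.06·log₂0.06 = 0.2435
  cell (2,a): −0.16·log₂0.16 = 0.4230
  cell (2,b): −0.05·log₂0.05 = 0.2161
  cell (2,c): −0.26·log₂0.26 = 0.5053
Sum = 2.269 bits.

2.269 bits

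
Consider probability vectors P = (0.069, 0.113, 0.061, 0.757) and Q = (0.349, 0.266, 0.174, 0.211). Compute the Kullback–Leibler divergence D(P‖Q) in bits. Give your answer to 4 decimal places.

1.0020 bits

D(P‖Q) = Σ p·log₂(p/q).
  0.069·log₂(0.069/0.349) = -0.16136
  0.113·log₂(0.113/0.266) = -0.13957
  0.061·log₂(0.061/0.174) = -0.09224
  0.757·log₂(0.757/0.211) = 1.39519
D(P‖Q) = 1.0020 bits.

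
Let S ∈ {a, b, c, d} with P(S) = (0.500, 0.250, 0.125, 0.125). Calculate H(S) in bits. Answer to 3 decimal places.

1.750 bits

H(S) = −Σ p·log₂ p.
  −(0.500)·log₂(0.500) = 0.5000
  −(0.250)·log₂(0.250) = 0.5000
  −(0.125)·log₂(0.125) = 0.3750
  −(0.125)·log₂(0.125) = 0.3750
Sum: 0.5000 + 0.5000 + 0.3750 + 0.3750 = 1.750 bits.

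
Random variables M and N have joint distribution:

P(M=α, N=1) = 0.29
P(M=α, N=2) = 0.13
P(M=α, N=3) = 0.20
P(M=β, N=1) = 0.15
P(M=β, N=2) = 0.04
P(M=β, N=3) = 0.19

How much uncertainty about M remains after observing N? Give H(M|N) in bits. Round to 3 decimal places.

Marginals: p(M) = (0.6200, 0.3800), p(N) = (0.4400, 0.1700, 0.3900).
H(M|N) = Σ p(N) · H(M|N=·).
  N=1: p=0.4400, H(M|N=1) = 0.9257
  N=2: p=0.1700, H(M|N=2) = 0.7871
  N=3: p=0.3900, H(M|N=3) = 0.9995
Weighted sum = 0.931 bits.

0.931 bits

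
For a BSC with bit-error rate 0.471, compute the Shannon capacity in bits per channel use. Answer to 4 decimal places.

0.0024 bits

Binary symmetric channel: C = 1 − h₂(ε) where h₂ is the binary entropy function.
h₂(0.471) = −0.471·log₂0.471 − 0.529·log₂0.529 = 0.9976.
C = 1 − 0.9976 = 0.0024 bits per channel use.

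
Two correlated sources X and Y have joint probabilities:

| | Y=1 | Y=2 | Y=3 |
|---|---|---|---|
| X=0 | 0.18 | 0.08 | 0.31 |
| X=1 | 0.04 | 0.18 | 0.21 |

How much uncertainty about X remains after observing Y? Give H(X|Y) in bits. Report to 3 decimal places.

0.888 bits

Chain rule: H(X|Y) = H(X,Y) − H(Y).
Marginals: p(X) = (0.5700, 0.4300), p(Y) = (0.2200, 0.2600, 0.5200).
H(X,Y) = 2.3645 bits; H(Y) = 1.4764 bits.
H(X|Y) = 2.3645 − 1.4764 = 0.888 bits.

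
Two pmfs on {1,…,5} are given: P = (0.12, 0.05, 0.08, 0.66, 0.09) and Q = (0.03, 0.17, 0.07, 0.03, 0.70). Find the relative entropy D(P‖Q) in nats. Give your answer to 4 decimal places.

1.9713 nats

D(P‖Q) = Σ p·ln(p/q).
  0.12·ln(0.12/0.03) = 0.16636
  0.05·ln(0.05/0.17) = -0.06119
  0.08·ln(0.08/0.07) = 0.01068
  0.66·ln(0.66/0.03) = 2.04009
  0.09·ln(0.09/0.70) = -0.18461
D(P‖Q) = 1.9713 nats.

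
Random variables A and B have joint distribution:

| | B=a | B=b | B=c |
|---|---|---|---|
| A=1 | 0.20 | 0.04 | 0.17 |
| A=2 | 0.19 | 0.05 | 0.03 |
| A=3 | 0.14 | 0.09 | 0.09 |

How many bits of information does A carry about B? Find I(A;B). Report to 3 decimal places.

Marginals: p(A) = (0.4100, 0.2700, 0.3200), p(B) = (0.5300, 0.1800, 0.2900).
I(A;B) = H(A) + H(B) − H(A,B).
H(A) = 1.5634, H(B) = 1.4487, H(A,B) = 2.9302.
I(A;B) = 1.5634 + 1.4487 − 2.9302 = 0.082 bits.

0.082 bits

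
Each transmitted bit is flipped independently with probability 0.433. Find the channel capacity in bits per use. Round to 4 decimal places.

0.0130 bits

Binary symmetric channel: C = 1 − h₂(ε) where h₂ is the binary entropy function.
h₂(0.433) = −0.433·log₂0.433 − 0.567·log₂0.567 = 0.9870.
C = 1 − 0.9870 = 0.0130 bits per channel use.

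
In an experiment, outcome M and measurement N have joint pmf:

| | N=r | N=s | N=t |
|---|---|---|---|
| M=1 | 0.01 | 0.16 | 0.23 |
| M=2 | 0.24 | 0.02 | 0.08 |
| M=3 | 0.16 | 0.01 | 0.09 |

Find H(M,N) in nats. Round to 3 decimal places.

1.856 nats

H(M,N) = −Σ p(x,y)·ln p(x,y) over all 9 cells.
  cell (1,r): −0.01·ln0.01 = 0.0461
  cell (1,s): −0.16·ln0.16 = 0.2932
  cell (1,t): −0.23·ln0.23 = 0.3380
  cell (2,r): −0.24·ln0.24 = 0.3425
  cell (2,s): −0.02·ln0.02 = 0.0782
  cell (2,t): −0.08·ln0.08 = 0.2021
  cell (3,r): −0.16·ln0.16 = 0.2932
  cell (3,s): −0.01·ln0.01 = 0.0461
  cell (3,t): −0.09·ln0.09 = 0.2167
Sum = 1.856 nats.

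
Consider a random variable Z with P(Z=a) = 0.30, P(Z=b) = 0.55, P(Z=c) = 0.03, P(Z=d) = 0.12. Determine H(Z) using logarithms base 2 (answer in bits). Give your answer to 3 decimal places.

H(Z) = −Σ p·log₂ p.
  −(0.30)·log₂(0.30) = 0.5211
  −(0.55)·log₂(0.55) = 0.4744
  −(0.03)·log₂(0.03) = 0.1518
  −(0.12)·log₂(0.12) = 0.3671
Sum: 0.5211 + 0.4744 + 0.1518 + 0.3671 = 1.514 bits.

1.514 bits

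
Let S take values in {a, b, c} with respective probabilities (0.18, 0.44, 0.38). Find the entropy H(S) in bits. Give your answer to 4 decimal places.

1.4969 bits

H(S) = −Σ p·log₂ p.
  −(0.18)·log₂(0.18) = 0.44531
  −(0.44)·log₂(0.44) = 0.52115
  −(0.38)·log₂(0.38) = 0.53045
Sum: 0.44531 + 0.52115 + 0.53045 = 1.4969 bits.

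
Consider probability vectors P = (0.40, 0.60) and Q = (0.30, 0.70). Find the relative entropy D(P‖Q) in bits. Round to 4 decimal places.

0.0326 bits

D(P‖Q) = Σ p·log₂(p/q).
  0.40·log₂(0.40/0.30) = 0.16601
  0.60·log₂(0.60/0.70) = -0.13344
D(P‖Q) = 0.0326 bits.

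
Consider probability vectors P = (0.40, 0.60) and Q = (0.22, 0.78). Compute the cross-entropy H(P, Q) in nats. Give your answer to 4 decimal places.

H(P,Q) = −Σ p·ln q.
  −0.40·ln(0.22) = 0.60565
  −0.60·ln(0.78) = 0.14908
H(P,Q) = 0.7547 nats.

0.7547 nats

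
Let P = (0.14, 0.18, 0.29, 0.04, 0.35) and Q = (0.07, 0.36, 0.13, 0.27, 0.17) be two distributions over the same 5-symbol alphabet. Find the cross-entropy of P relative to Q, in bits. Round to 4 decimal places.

2.6263 bits

H(P,Q) = −Σ p·log₂ q.
  −0.14·log₂(0.07) = 0.53711
  −0.18·log₂(0.36) = 0.26531
  −0.29·log₂(0.13) = 0.85359
  −0.04·log₂(0.27) = 0.07556
  −0.35·log₂(0.17) = 0.89474
H(P,Q) = 2.6263 bits.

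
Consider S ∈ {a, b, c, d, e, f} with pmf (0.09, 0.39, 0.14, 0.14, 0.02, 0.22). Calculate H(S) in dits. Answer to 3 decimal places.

H(S) = −Σ p·log₁₀ p.
  −(0.09)·log₁₀(0.09) = 0.0941
  −(0.39)·log₁₀(0.39) = 0.1595
  −(0.14)·log₁₀(0.14) = 0.1195
  −(0.14)·log₁₀(0.14) = 0.1195
  −(0.02)·log₁₀(0.02) = 0.0340
  −(0.22)·log₁₀(0.22) = 0.1447
Sum: 0.0941 + 0.1595 + 0.1195 + 0.1195 + 0.0340 + 0.1447 = 0.671 dits.

0.671 dits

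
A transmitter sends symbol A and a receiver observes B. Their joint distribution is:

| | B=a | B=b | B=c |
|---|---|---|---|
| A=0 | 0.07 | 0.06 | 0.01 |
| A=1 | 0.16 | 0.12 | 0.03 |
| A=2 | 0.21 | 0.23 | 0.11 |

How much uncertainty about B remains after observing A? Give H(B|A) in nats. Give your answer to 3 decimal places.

Chain rule: H(B|A) = H(A,B) − H(A).
Marginals: p(A) = (0.1400, 0.3100, 0.5500), p(B) = (0.4400, 0.4100, 0.1500).
H(A,B) = 1.9624 nats; H(A) = 0.9671 nats.
H(B|A) = 1.9624 − 0.9671 = 0.995 nats.

0.995 nats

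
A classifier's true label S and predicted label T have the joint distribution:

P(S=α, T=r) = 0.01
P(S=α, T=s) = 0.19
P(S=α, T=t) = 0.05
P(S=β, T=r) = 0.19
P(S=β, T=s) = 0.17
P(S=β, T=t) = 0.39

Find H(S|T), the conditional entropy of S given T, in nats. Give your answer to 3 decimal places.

Marginals: p(S) = (0.2500, 0.7500), p(T) = (0.2000, 0.3600, 0.4400).
H(S|T) = Σ p(T) · H(S|T=·).
  T=r: p=0.2000, H(S|T=r) = 0.1985
  T=s: p=0.3600, H(S|T=s) = 0.6916
  T=t: p=0.4400, H(S|T=t) = 0.3541
Weighted sum = 0.444 nats.

0.444 nats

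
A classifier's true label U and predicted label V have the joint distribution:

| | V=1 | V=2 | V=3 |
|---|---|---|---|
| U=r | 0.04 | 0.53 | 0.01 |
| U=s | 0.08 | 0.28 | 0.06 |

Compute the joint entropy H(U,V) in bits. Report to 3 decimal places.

1.787 bits

H(U,V) = −Σ p(x,y)·log₂ p(x,y) over all 6 cells.
  cell (r,1): −0.04·log₂0.04 = 0.1858
  cell (r,2): −0.53·log₂0.53 = 0.4854
  cell (r,3): −0.01·log₂0.01 = 0.0664
  cell (s,1): −0.08·log₂0.08 = 0.2915
  cell (s,2): −0.28·log₂0.28 = 0.5142
  cell (s,3): −0.06·log₂0.06 = 0.2435
Sum = 1.787 bits.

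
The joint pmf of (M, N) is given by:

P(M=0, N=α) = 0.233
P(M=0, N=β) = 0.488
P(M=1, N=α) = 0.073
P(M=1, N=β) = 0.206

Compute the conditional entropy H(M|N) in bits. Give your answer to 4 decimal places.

Chain rule: H(M|N) = H(M,N) − H(N).
Marginals: p(M) = (0.7210, 0.2790), p(N) = (0.3060, 0.6940).
H(M,N) = 1.7400 bits; H(N) = 0.8885 bits.
H(M|N) = 1.7400 − 0.8885 = 0.8515 bits.

0.8515 bits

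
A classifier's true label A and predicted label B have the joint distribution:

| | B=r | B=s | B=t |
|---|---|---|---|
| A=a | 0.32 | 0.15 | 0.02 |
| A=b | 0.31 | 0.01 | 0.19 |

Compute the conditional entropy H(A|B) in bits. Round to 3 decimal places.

Chain rule: H(A|B) = H(A,B) − H(B).
Marginals: p(A) = (0.4900, 0.5100), p(B) = (0.6300, 0.1600, 0.2100).
H(A,B) = 2.0949 bits; H(B) = 1.3158 bits.
H(A|B) = 2.0949 − 1.3158 = 0.779 bits.

0.779 bits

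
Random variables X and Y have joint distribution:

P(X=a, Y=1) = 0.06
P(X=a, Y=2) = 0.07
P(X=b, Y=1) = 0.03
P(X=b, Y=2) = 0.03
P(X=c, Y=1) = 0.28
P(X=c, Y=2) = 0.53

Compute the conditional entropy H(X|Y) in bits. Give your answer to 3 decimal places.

Marginals: p(X) = (0.1300, 0.0600, 0.8100), p(Y) = (0.3700, 0.6300).
H(X|Y) = Σ p(Y) · H(X|Y=·).
  Y=1: p=0.3700, H(X|Y=1) = 1.0238
  Y=2: p=0.6300, H(X|Y=2) = 0.7712
Weighted sum = 0.865 bits.

0.865 bits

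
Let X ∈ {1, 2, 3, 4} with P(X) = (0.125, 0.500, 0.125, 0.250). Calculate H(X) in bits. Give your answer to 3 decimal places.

H(X) = −Σ p·log₂ p.
  −(0.125)·log₂(0.125) = 0.3750
  −(0.500)·log₂(0.500) = 0.5000
  −(0.125)·log₂(0.125) = 0.3750
  −(0.250)·log₂(0.250) = 0.5000
Sum: 0.3750 + 0.5000 + 0.3750 + 0.5000 = 1.750 bits.

1.750 bits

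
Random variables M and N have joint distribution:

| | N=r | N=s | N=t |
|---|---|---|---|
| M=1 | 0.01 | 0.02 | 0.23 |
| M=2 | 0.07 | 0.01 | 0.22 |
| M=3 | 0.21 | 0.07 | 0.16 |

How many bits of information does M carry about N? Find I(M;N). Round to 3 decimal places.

0.186 bits

Marginals: p(M) = (0.2600, 0.3000, 0.4400), p(N) = (0.2900, 0.1000, 0.6100).
I(M;N) = Σ p(x,y)·log₂[p(x,y)/(p(x)p(y))].
  (1,r): 0.01·log₂(0.1326) = -0.0291
  (1,s): 0.02·log₂(0.7692) = -0.0076
  (1,t): 0.23·log₂(1.4502) = 0.1233
  (2,r): 0.07·log₂(0.8046) = -0.0220
  (2,s): 0.01·log₂(0.3333) = -0.0158
  (2,t): 0.22·log₂(1.2022) = 0.0584
  (3,r): 0.21·log₂(1.6458) = 0.1509
  (3,s): 0.07·log₂(1.5909) = 0.0469
  (3,t): 0.16·log₂(0.5961) = -0.1194
Sum = 0.186 bits.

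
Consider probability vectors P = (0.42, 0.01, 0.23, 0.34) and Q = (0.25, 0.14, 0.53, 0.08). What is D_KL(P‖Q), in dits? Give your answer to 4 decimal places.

D(P‖Q) = Σ p·log₁₀(p/q).
  0.42·log₁₀(0.42/0.25) = 0.09463
  0.01·log₁₀(0.01/0.14) = -0.01146
  0.23·log₁₀(0.23/0.53) = -0.08339
  0.34·log₁₀(0.34/0.08) = 0.21365
D(P‖Q) = 0.2134 dits.

0.2134 dits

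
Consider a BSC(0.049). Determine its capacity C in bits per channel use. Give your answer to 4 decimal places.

Binary symmetric channel: C = 1 − h₂(ε) where h₂ is the binary entropy function.
h₂(0.049) = −0.049·log₂0.049 − 0.951·log₂0.951 = 0.2821.
C = 1 − 0.2821 = 0.7179 bits per channel use.

0.7179 bits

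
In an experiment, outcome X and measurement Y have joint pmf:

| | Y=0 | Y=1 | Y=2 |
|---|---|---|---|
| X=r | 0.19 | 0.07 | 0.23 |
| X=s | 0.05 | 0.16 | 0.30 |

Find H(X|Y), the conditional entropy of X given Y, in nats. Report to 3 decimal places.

0.627 nats

Marginals: p(X) = (0.4900, 0.5100), p(Y) = (0.2400, 0.2300, 0.5300).
H(X|Y) = Σ p(Y) · H(X|Y=·).
  Y=0: p=0.2400, H(X|Y=0) = 0.5117
  Y=1: p=0.2300, H(X|Y=1) = 0.6145
  Y=2: p=0.5300, H(X|Y=2) = 0.6844
Weighted sum = 0.627 nats.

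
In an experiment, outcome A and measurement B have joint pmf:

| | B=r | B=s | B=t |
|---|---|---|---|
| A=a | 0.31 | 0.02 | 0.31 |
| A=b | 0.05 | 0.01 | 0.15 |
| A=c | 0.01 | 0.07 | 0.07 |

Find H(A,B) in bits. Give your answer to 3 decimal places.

H(A,B) = −Σ p(x,y)·log₂ p(x,y) over all 9 cells.
  cell (a,r): −0.31·log₂0.31 = 0.5238
  cell (a,s): −0.02·log₂0.02 = 0.1129
  cell (a,t): −0.31·log₂0.31 = 0.5238
  cell (b,r): −0.05·log₂0.05 = 0.2161
  cell (b,s): −0.01·log₂0.01 = 0.0664
  cell (b,t): −0.15·log₂0.15 = 0.4105
  cell (c,r): −0.01·log₂0.01 = 0.0664
  cell (c,s): −0.07·log₂0.07 = 0.2686
  cell (c,t): −0.07·log₂0.07 = 0.2686
Sum = 2.457 bits.

2.457 bits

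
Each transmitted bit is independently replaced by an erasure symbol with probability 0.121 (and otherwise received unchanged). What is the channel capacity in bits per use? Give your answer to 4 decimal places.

0.8790 bits

Binary erasure channel: capacity C = 1 − ε.
C = 1 − 0.121 = 0.8790 bits per channel use.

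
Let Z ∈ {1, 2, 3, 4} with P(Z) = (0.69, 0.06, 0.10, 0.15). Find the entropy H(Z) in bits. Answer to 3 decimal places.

1.356 bits

H(Z) = −Σ p·log₂ p.
  −(0.69)·log₂(0.69) = 0.3694
  −(0.06)·log₂(0.06) = 0.2435
  −(0.10)·log₂(0.10) = 0.3322
  −(0.15)·log₂(0.15) = 0.4105
Sum: 0.3694 + 0.2435 + 0.3322 + 0.4105 = 1.356 bits.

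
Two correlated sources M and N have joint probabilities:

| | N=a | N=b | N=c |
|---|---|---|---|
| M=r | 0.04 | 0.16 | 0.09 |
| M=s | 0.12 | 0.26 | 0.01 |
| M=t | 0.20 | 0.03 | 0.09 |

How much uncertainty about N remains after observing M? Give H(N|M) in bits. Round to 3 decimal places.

Marginals: p(M) = (0.2900, 0.3900, 0.3200), p(N) = (0.3600, 0.4500, 0.1900).
H(N|M) = Σ p(M) · H(N|M=·).
  M=r: p=0.2900, H(N|M=r) = 1.3915
  M=s: p=0.3900, H(N|M=s) = 1.0487
  M=t: p=0.3200, H(N|M=t) = 1.2587
Weighted sum = 1.215 bits.

1.215 bits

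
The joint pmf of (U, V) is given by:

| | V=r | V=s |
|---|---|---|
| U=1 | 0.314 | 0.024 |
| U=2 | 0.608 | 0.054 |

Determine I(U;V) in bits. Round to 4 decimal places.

0.0003 bits

Marginals: p(U) = (0.3380, 0.6620), p(V) = (0.9220, 0.0780).
I(U;V) = Σ p(x,y)·log₂[p(x,y)/(p(x)p(y))].
  (1,r): 0.314·log₂(1.0076) = 0.00342
  (1,s): 0.024·log₂(0.9103) = -0.00325
  (2,r): 0.608·log₂(0.9961) = -0.00340
  (2,s): 0.054·log₂(1.0458) = 0.00349
Sum = 0.0003 bits.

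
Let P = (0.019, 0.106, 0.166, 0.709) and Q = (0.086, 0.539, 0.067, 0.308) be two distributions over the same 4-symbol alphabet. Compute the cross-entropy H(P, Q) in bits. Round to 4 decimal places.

2.0137 bits

H(P,Q) = −Σ p·log₂ q.
  −0.019·log₂(0.086) = 0.06725
  −0.106·log₂(0.539) = 0.09451
  −0.166·log₂(0.067) = 0.64735
  −0.709·log₂(0.308) = 1.20459
H(P,Q) = 2.0137 bits.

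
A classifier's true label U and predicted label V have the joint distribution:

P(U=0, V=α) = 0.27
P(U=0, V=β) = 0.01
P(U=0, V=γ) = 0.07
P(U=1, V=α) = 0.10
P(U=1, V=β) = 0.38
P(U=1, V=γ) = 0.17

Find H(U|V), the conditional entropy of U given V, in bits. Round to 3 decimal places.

Marginals: p(U) = (0.3500, 0.6500), p(V) = (0.3700, 0.3900, 0.2400).
H(U|V) = Σ p(V) · H(U|V=·).
  V=α: p=0.3700, H(U|V=α) = 0.8419
  V=β: p=0.3900, H(U|V=β) = 0.1720
  V=γ: p=0.2400, H(U|V=γ) = 0.8709
Weighted sum = 0.588 bits.

0.588 bits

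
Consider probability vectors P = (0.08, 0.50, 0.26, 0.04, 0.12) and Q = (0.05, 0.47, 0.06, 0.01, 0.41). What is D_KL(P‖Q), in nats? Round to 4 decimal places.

0.3578 nats

D(P‖Q) = Σ p·ln(p/q).
  0.08·ln(0.08/0.05) = 0.03760
  0.50·ln(0.50/0.47) = 0.03094
  0.26·ln(0.26/0.06) = 0.38125
  0.04·ln(0.04/0.01) = 0.05545
  0.12·ln(0.12/0.41) = -0.14744
D(P‖Q) = 0.3578 nats.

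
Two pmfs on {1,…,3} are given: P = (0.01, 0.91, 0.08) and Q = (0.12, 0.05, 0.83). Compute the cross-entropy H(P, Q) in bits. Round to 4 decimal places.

3.9850 bits

H(P,Q) = −Σ p·log₂ q.
  −0.01·log₂(0.12) = 0.03059
  −0.91·log₂(0.05) = 3.93295
  −0.08·log₂(0.83) = 0.02151
H(P,Q) = 3.9850 bits.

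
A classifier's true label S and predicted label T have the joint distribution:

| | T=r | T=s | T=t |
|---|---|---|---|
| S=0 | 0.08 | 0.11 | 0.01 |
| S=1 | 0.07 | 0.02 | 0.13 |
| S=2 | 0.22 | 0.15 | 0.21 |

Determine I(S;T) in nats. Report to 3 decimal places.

Marginals: p(S) = (0.2000, 0.2200, 0.5800), p(T) = (0.3700, 0.2800, 0.3500).
I(S;T) = H(S) + H(T) − H(S,T).
H(S) = 0.9709, H(T) = 1.0917, H(S,T) = 1.9659.
I(S;T) = 0.9709 + 1.0917 − 1.9659 = 0.097 nats.

0.097 nats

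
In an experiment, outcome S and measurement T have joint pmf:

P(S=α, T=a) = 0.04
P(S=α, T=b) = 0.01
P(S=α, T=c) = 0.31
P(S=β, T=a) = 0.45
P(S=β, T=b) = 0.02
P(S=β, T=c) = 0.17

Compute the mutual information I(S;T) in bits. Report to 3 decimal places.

Marginals: p(S) = (0.3600, 0.6400), p(T) = (0.4900, 0.0300, 0.4800).
I(S;T) = H(S) + H(T) − H(S,T).
H(S) = 0.9427, H(T) = 1.1643, H(S,T) = 1.8419.
I(S;T) = 0.9427 + 1.1643 − 1.8419 = 0.265 bits.

0.265 bits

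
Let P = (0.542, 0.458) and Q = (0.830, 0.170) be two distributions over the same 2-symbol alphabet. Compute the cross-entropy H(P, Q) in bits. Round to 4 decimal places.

H(P,Q) = −Σ p·log₂ q.
  −0.542·log₂(0.830) = 0.14570
  −0.458·log₂(0.170) = 1.17083
H(P,Q) = 1.3165 bits.

1.3165 bits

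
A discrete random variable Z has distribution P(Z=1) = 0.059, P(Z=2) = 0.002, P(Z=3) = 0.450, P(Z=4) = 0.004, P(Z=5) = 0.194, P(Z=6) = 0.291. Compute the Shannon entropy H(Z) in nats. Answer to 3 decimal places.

1.238 nats

H(Z) = −Σ p·ln p.
  −(0.059)·ln(0.059) = 0.1670
  −(0.002)·ln(0.002) = 0.0124
  −(0.450)·ln(0.450) = 0.3593
  −(0.004)·ln(0.004) = 0.0221
  −(0.194)·ln(0.194) = 0.3181
  −(0.291)·ln(0.291) = 0.3592
Sum: 0.1670 + 0.0124 + 0.3593 + 0.0221 + 0.3181 + 0.3592 = 1.238 nats.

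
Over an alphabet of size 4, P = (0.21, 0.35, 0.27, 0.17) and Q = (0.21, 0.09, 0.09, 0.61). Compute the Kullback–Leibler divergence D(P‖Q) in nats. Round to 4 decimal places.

D(P‖Q) = Σ p·ln(p/q).
  0.21·ln(0.21/0.21) = 0.00000
  0.35·ln(0.35/0.09) = 0.47534
  0.27·ln(0.27/0.09) = 0.29663
  0.17·ln(0.17/0.61) = -0.21720
D(P‖Q) = 0.5548 nats.

0.5548 nats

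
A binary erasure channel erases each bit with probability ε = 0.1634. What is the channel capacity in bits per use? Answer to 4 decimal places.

Binary erasure channel: capacity C = 1 − ε.
C = 1 − 0.1634 = 0.8366 bits per channel use.

0.8366 bits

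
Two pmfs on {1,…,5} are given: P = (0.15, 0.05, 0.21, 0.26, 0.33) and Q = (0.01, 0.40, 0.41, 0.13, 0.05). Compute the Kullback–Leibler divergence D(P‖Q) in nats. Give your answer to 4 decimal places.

0.9647 nats

D(P‖Q) = Σ p·ln(p/q).
  0.15·ln(0.15/0.01) = 0.40621
  0.05·ln(0.05/0.40) = -0.10397
  0.21·ln(0.21/0.41) = -0.14050
  0.26·ln(0.26/0.13) = 0.18022
  0.33·ln(0.33/0.05) = 0.62273
D(P‖Q) = 0.9647 nats.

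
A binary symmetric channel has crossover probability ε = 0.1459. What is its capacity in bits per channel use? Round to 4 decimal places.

Binary symmetric channel: C = 1 − h₂(ε) where h₂ is the binary entropy function.
h₂(0.1459) = −0.1459·log₂0.1459 − 0.8541·log₂0.8541 = 0.5995.
C = 1 − 0.5995 = 0.4005 bits per channel use.

0.4005 bits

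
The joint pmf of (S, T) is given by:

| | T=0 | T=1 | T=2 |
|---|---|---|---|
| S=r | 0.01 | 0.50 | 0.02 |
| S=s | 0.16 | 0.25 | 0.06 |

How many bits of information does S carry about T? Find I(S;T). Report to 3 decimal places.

0.189 bits

Marginals: p(S) = (0.5300, 0.4700), p(T) = (0.1700, 0.7500, 0.0800).
I(S;T) = H(S) + H(T) − H(S,T).
H(S) = 0.9974, H(T) = 1.0374, H(S,T) = 1.8459.
I(S;T) = 0.9974 + 1.0374 − 1.8459 = 0.189 bits.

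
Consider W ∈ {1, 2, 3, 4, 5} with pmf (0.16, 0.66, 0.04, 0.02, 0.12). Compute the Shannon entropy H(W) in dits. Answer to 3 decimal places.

0.447 dits

H(W) = −Σ p·log₁₀ p.
  −(0.16)·log₁₀(0.16) = 0.1273
  −(0.66)·log₁₀(0.66) = 0.1191
  −(0.04)·log₁₀(0.04) = 0.0559
  −(0.02)·log₁₀(0.02) = 0.0340
  −(0.12)·log₁₀(0.12) = 0.1105
Sum: 0.1273 + 0.1191 + 0.0559 + 0.0340 + 0.1105 = 0.447 dits.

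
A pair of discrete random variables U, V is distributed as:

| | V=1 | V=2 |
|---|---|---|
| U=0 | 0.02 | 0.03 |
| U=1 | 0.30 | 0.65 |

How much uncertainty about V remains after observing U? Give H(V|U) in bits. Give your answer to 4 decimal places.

Chain rule: H(V|U) = H(U,V) − H(U).
Marginals: p(U) = (0.0500, 0.9500), p(V) = (0.3200, 0.6800).
H(U,V) = 1.1897 bits; H(U) = 0.2864 bits.
H(V|U) = 1.1897 − 0.2864 = 0.9033 bits.

0.9033 bits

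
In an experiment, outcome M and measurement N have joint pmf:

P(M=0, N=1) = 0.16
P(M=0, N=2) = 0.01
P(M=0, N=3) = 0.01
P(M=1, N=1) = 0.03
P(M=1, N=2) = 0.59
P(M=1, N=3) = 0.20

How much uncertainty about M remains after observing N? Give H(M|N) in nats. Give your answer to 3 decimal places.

Chain rule: H(M|N) = H(M,N) − H(N).
Marginals: p(M) = (0.1800, 0.8200), p(N) = (0.1900, 0.6000, 0.2100).
H(M,N) = 1.1237 nats; H(N) = 0.9498 nats.
H(M|N) = 1.1237 − 0.9498 = 0.174 nats.

0.174 nats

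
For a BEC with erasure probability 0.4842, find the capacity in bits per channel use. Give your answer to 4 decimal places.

Binary erasure channel: capacity C = 1 − ε.
C = 1 − 0.4842 = 0.5158 bits per channel use.

0.5158 bits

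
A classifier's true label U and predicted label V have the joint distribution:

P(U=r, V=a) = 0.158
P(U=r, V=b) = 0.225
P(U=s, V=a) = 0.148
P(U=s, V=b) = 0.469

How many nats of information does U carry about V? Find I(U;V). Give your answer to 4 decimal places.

Marginals: p(U) = (0.3830, 0.6170), p(V) = (0.3060, 0.6940).
I(U;V) = H(U) + H(V) − H(U,V).
H(U) = 0.6655, H(V) = 0.6159, H(U,V) = 1.2650.
I(U;V) = 0.6655 + 0.6159 − 1.2650 = 0.0164 nats.

0.0164 nats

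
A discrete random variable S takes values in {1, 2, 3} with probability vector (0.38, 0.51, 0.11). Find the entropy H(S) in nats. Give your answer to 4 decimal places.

H(S) = −Σ p·ln p.
  −(0.38)·ln(0.38) = 0.36768
  −(0.51)·ln(0.51) = 0.34341
  −(0.11)·ln(0.11) = 0.24280
Sum: 0.36768 + 0.34341 + 0.24280 = 0.9539 nats.

0.9539 nats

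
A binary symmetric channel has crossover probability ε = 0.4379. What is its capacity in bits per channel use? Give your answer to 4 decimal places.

Binary symmetric channel: C = 1 − h₂(ε) where h₂ is the binary entropy function.
h₂(0.4379) = −0.4379·log₂0.4379 − 0.5621·log₂0.5621 = 0.9888.
C = 1 − 0.9888 = 0.0112 bits per channel use.

0.0112 bits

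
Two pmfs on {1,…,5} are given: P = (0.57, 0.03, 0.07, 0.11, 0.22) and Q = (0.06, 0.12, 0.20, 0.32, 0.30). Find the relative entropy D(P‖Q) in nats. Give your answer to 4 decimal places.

D(P‖Q) = Σ p·ln(p/q).
  0.57·ln(0.57/0.06) = 1.28324
  0.03·ln(0.03/0.12) = -0.04159
  0.07·ln(0.07/0.20) = -0.07349
  0.11·ln(0.11/0.32) = -0.11746
  0.22·ln(0.22/0.30) = -0.06823
D(P‖Q) = 0.9825 nats.

0.9825 nats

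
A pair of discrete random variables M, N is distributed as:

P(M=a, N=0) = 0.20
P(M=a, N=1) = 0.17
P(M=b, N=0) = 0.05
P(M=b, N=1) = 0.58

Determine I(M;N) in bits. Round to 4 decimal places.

Marginals: p(M) = (0.3700, 0.6300), p(N) = (0.2500, 0.7500).
I(M;N) = H(M) + H(N) − H(M,N).
H(M) = 0.9507, H(N) = 0.8113, H(M,N) = 1.5709.
I(M;N) = 0.9507 + 0.8113 − 1.5709 = 0.1911 bits.

0.1911 bits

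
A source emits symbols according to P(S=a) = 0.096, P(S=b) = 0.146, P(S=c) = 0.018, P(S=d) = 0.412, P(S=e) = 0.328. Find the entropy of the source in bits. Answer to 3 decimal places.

H(S) = −Σ p·log₂ p.
  −(0.096)·log₂(0.096) = 0.3246
  −(0.146)·log₂(0.146) = 0.4053
  −(0.018)·log₂(0.018) = 0.1043
  −(0.412)·log₂(0.412) = 0.5271
  −(0.328)·log₂(0.328) = 0.5275
Sum: 0.3246 + 0.4053 + 0.1043 + 0.5271 + 0.5275 = 1.889 bits.

1.889 bits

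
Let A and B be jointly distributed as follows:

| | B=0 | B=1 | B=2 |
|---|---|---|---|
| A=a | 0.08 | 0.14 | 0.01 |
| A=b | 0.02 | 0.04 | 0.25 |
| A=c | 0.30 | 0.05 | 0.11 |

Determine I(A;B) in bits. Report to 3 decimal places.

0.433 bits

Marginals: p(A) = (0.2300, 0.3100, 0.4600), p(B) = (0.4000, 0.2300, 0.3700).
I(A;B) = Σ p(x,y)·log₂[p(x,y)/(p(x)p(y))].
  (a,0): 0.08·log₂(0.8696) = -0.0161
  (a,1): 0.14·log₂(2.6465) = 0.1966
  (a,2): 0.01·log₂(0.1175) = -0.0309
  (b,0): 0.02·log₂(0.1613) = -0.0526
  (b,1): 0.04·log₂(0.5610) = -0.0334
  (b,2): 0.25·log₂(2.1796) = 0.2810
  (c,0): 0.30·log₂(1.6304) = 0.2116
  (c,1): 0.05·log₂(0.4726) = -0.0541
  (c,2): 0.11·log₂(0.6463) = -0.0693
Sum = 0.433 bits.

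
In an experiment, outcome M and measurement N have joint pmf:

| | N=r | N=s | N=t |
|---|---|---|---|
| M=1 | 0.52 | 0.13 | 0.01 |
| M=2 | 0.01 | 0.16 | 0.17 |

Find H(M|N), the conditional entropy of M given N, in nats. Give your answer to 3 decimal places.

Chain rule: H(M|N) = H(M,N) − H(N).
Marginals: p(M) = (0.6600, 0.3400), p(N) = (0.5300, 0.2900, 0.1800).
H(M,N) = 1.2918 nats; H(N) = 1.0041 nats.
H(M|N) = 1.2918 − 1.0041 = 0.288 nats.

0.288 nats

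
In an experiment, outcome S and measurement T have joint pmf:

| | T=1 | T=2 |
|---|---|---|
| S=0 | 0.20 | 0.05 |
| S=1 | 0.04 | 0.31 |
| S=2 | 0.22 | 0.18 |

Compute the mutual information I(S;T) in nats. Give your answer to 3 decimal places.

0.165 nats

Marginals: p(S) = (0.2500, 0.3500, 0.4000), p(T) = (0.4600, 0.5400).
I(S;T) = H(S) + H(T) − H(S,T).
H(S) = 1.0805, H(T) = 0.6899, H(S,T) = 1.6053.
I(S;T) = 1.0805 + 0.6899 − 1.6053 = 0.165 nats.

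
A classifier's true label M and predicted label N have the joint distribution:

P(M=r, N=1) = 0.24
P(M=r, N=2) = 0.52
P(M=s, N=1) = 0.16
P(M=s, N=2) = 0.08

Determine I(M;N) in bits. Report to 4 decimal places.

Marginals: p(M) = (0.7600, 0.2400), p(N) = (0.4000, 0.6000).
I(M;N) = H(M) + H(N) − H(M,N).
H(M) = 0.7950, H(N) = 0.9710, H(M,N) = 1.6992.
I(M;N) = 0.7950 + 0.9710 − 1.6992 = 0.0668 bits.

0.0668 bits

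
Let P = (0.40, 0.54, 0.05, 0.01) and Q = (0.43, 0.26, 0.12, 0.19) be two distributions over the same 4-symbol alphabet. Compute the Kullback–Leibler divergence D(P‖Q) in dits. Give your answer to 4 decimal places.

D(P‖Q) = Σ p·log₁₀(p/q).
  0.40·log₁₀(0.40/0.43) = -0.01256
  0.54·log₁₀(0.54/0.26) = 0.17141
  0.05·log₁₀(0.05/0.12) = -0.01901
  0.01·log₁₀(0.01/0.19) = -0.01279
D(P‖Q) = 0.1270 dits.

0.1270 dits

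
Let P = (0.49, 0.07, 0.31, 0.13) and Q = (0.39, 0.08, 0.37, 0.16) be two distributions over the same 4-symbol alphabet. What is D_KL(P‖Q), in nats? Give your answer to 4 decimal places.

0.0207 nats

D(P‖Q) = Σ p·ln(p/q).
  0.49·ln(0.49/0.39) = 0.11185
  0.07·ln(0.07/0.08) = -0.00935
  0.31·ln(0.31/0.37) = -0.05485
  0.13·ln(0.13/0.16) = -0.02699
D(P‖Q) = 0.0207 nats.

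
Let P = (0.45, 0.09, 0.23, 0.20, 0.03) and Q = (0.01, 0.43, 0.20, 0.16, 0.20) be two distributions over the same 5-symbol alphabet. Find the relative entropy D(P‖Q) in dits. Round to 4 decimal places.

0.6914 dits

D(P‖Q) = Σ p·log₁₀(p/q).
  0.45·log₁₀(0.45/0.01) = 0.74395
  0.09·log₁₀(0.09/0.43) = -0.06113
  0.23·log₁₀(0.23/0.20) = 0.01396
  0.20·log₁₀(0.20/0.16) = 0.01938
  0.03·log₁₀(0.03/0.20) = -0.02472
D(P‖Q) = 0.6914 dits.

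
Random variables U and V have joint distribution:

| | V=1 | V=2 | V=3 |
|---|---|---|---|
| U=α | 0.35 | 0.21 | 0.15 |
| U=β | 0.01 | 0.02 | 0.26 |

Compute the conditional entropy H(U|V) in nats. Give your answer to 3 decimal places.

0.383 nats

Chain rule: H(U|V) = H(U,V) − H(V).
Marginals: p(U) = (0.7100, 0.2900), p(V) = (0.3600, 0.2300, 0.4100).
H(U,V) = 1.4543 nats; H(V) = 1.0714 nats.
H(U|V) = 1.4543 − 1.0714 = 0.383 nats.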